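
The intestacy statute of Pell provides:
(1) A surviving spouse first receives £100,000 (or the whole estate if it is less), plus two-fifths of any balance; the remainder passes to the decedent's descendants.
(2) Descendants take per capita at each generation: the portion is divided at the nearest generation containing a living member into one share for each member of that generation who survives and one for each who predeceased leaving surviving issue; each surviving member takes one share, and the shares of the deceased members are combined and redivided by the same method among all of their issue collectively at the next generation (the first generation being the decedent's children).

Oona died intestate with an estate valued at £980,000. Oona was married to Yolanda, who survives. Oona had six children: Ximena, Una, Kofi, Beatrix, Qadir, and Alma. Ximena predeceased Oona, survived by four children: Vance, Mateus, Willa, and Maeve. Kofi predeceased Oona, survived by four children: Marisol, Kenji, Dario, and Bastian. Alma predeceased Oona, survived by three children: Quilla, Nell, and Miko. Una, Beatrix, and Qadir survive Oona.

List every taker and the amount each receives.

Yolanda first takes £100,000, leaving a balance of £880,000. Yolanda then takes two-fifths of the balance (£352,000), for a total of £452,000. The remaining £528,000 passes to the descendants.
The descendants' portion (£528,000) is divided at the children's generation into 6 shares of £88,000. Una, Beatrix, and Qadir each take £88,000. The 3 shares of the deceased (Ximena, Kofi, and Alma) are combined into a pool of £264,000.
That pool (£264,000) is divided at the grandchildren's generation equally among Vance, Mateus, Willa, Maeve, Marisol, Kenji, Dario, Bastian, Quilla, Nell, and Miko: £24,000 each.

Yolanda: £452,000; Vance: £24,000; Mateus: £24,000; Willa: £24,000; Maeve: £24,000; Una: £88,000; Marisol: £24,000; Kenji: £24,000; Dario: £24,000; Bastian: £24,000; Beatrix: £88,000; Qadir: £88,000; Quilla: £24,000; Nell: £24,000; Miko: £24,000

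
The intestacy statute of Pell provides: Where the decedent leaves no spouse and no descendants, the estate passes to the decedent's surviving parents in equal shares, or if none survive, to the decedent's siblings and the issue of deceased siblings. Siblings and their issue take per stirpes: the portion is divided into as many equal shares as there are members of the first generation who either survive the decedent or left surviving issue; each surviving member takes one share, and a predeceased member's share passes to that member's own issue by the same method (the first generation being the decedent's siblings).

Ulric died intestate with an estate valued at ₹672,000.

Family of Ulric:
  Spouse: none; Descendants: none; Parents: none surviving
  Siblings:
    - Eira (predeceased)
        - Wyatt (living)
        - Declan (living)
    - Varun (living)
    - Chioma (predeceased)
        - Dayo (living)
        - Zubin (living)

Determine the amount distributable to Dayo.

The entire ₹672,000 passes to the siblings and their issue.
That amount (₹672,000) is divided into 3 shares of ₹224,000: Varun takes ₹224,000; Eira's ₹224,000 share passes to Eira's issue; Chioma's ₹224,000 share passes to Chioma's issue.
Eira's share (₹224,000) is divided into 2 shares of ₹112,000: Wyatt and Declan each take ₹112,000.
Chioma's share (₹224,000) is divided into 2 shares of ₹112,000: Dayo and Zubin each take ₹112,000.

Dayo receives ₹112,000.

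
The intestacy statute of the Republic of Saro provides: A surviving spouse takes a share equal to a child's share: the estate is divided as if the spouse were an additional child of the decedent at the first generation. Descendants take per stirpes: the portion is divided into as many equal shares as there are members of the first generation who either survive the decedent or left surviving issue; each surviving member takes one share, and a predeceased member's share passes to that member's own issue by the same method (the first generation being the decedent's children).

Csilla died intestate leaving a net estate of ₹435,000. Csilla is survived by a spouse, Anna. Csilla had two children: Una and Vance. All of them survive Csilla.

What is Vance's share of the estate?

The spouse counts as an additional share at the children's level, so there are 3 primary shares of ₹145,000. Anna takes one such share (₹145,000).
The children's combined portion (₹290,000) is divided into 2 shares of ₹145,000: Una and Vance each take ₹145,000.

Vance receives ₹145,000.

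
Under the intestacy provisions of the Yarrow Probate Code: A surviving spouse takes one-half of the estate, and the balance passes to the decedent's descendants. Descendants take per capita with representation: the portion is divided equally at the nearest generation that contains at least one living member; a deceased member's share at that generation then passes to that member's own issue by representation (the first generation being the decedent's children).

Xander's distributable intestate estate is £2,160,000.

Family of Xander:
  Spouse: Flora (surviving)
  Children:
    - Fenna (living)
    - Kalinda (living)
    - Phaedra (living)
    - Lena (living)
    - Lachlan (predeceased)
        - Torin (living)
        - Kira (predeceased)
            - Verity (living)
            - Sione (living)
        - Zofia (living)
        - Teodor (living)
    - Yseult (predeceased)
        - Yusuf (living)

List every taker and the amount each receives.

Flora: £1,080,000; Fenna: £180,000; Kalinda: £180,000; Phaedra: £180,000; Lena: £180,000; Torin: £45,000; Verity: £22,500; Sione: £22,500; Zofia: £45,000; Teodor: £45,000; Yusuf: £180,000

Flora takes one-half of £2,160,000 = £1,080,000. The remaining £1,080,000 passes to the descendants.
The descendants' portion (£1,080,000) is divided into 6 shares of £180,000: Fenna, Kalinda, Phaedra, and Lena each take £180,000; Lachlan's £180,000 share passes to Lachlan's issue; Yseult's £180,000 share passes to Yseult's issue.
Lachlan's share (£180,000) is divided into 4 shares of £45,000: Torin, Zofia, and Teodor each take £45,000; Kira's £45,000 share passes to Kira's issue.
Kira's share (£45,000) is divided into 2 shares of £22,500: Verity and Sione each take £22,500.
Yseult's share (£180,000) passes entirely to Yusuf.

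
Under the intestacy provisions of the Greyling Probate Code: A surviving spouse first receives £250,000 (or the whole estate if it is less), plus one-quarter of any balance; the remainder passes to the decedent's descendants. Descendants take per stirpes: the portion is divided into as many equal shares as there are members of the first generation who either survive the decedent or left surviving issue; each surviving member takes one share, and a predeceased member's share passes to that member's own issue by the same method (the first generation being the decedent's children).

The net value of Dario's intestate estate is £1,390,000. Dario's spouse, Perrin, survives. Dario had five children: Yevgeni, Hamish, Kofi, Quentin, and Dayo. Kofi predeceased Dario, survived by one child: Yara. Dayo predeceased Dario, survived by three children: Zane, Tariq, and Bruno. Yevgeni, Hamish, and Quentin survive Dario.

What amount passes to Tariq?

Perrin first takes £250,000, leaving a balance of £1,140,000. Perrin then takes one-quarter of the balance (£285,000), for a total of £535,000. The remaining £855,000 passes to the descendants.
The descendants' portion (£855,000) is divided into 5 shares of £171,000: Yevgeni, Hamish, and Quentin each take £171,000; Kofi's £171,000 share passes to Kofi's issue; Dayo's £171,000 share passes to Dayo's issue.
Kofi's share (£171,000) passes entirely to Yara.
Dayo's share (£171,000) is divided into 3 shares of £57,000: Zane, Tariq, and Bruno each take £57,000.

Tariq receives £57,000.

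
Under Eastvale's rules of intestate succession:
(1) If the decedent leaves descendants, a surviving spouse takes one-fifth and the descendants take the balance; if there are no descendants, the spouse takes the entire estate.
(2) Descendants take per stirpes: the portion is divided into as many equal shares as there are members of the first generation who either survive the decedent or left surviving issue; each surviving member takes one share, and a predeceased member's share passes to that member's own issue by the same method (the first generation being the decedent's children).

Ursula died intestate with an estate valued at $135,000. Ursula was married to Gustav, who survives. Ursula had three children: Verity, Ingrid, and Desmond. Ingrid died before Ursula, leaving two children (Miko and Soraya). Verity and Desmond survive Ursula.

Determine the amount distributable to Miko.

Gustav takes one-fifth of $135,000 = $27,000. The remaining $108,000 passes to the descendants.
The descendants' portion ($108,000) is divided into 3 shares of $36,000: Verity and Desmond each take $36,000; Ingrid's $36,000 share passes to Ingrid's issue.
Ingrid's share ($36,000) is divided into 2 shares of $18,000: Miko and Soraya each take $18,000.

Miko receives $18,000.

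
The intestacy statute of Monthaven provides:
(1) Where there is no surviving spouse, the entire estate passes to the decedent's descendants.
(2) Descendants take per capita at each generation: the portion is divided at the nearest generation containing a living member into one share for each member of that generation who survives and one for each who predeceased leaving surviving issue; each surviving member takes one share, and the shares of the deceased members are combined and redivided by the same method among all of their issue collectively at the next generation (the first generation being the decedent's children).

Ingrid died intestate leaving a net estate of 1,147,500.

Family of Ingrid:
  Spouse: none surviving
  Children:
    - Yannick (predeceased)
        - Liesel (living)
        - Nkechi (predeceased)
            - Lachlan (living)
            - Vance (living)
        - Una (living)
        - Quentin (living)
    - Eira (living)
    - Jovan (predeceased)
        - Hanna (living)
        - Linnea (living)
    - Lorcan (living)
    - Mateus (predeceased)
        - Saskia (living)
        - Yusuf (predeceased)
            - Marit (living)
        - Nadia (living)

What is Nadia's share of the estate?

Nadia receives 76,500.

The entire 1,147,500 passes to the descendants.
That amount (1,147,500) is divided at the children's generation into 5 shares of 229,500. Eira and Lorcan each take 229,500. The 3 shares of the deceased (Yannick, Jovan, and Mateus) are combined into a pool of 688,500.
That pool (688,500) is divided at the grandchildren's generation into 9 shares of 76,500. Liesel, Una, Quentin, Hanna, Linnea, Saskia, and Nadia each take 76,500. The 2 shares of the deceased (Nkechi and Yusuf) are combined into a pool of 153,000.
That pool (153,000) is divided at the great-grandchildren's generation equally among Lachlan, Vance, and Marit: 51,000 each.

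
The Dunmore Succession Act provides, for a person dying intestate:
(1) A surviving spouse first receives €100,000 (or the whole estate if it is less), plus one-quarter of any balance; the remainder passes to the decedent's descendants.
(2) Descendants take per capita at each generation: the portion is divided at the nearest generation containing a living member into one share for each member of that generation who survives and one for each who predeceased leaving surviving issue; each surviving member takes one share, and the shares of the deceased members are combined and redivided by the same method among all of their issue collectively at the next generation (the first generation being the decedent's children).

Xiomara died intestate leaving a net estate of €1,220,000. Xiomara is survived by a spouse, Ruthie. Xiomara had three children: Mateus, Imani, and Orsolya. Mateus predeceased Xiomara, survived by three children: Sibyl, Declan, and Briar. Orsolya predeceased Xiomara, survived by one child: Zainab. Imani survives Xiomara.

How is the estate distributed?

Ruthie first takes €100,000, leaving a balance of €1,120,000. Ruthie then takes one-quarter of the balance (€280,000), for a total of €380,000. The remaining €840,000 passes to the descendants.
The descendants' portion (€840,000) is divided at the children's generation into 3 shares of €280,000. Imani takes €280,000. The 2 shares of the deceased (Mateus and Orsolya) are combined into a pool of €560,000.
That pool (€560,000) is divided at the grandchildren's generation equally among Sibyl, Declan, Briar, and Zainab: €140,000 each.

Ruthie: €380,000; Sibyl: €140,000; Declan: €140,000; Briar: €140,000; Imani: €280,000; Zainab: €140,000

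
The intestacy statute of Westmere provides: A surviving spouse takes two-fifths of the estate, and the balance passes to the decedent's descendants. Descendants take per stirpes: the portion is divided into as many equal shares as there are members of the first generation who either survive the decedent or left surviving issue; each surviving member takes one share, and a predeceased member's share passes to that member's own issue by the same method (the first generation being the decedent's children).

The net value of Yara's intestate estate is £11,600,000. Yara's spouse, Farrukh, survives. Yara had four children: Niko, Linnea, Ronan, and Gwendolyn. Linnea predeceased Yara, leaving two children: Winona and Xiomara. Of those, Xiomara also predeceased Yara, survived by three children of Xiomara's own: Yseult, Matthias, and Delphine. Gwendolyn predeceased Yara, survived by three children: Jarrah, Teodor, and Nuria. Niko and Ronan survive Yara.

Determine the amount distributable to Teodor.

Farrukh takes two-fifths of £11,600,000 = £4,640,000. The remaining £6,960,000 passes to the descendants.
The descendants' portion (£6,960,000) is divided into 4 shares of £1,740,000: Niko and Ronan each take £1,740,000; Linnea's £1,740,000 share passes to Linnea's issue; Gwendolyn's £1,740,000 share passes to Gwendolyn's issue.
Linnea's share (£1,740,000) is divided into 2 shares of £870,000: Winona takes £870,000; Xiomara's £870,000 share passes to Xiomara's issue.
Xiomara's share (£870,000) is divided into 3 shares of £290,000: Yseult, Matthias, and Delphine each take £290,000.
Gwendolyn's share (£1,740,000) is divided into 3 shares of £580,000: Jarrah, Teodor, and Nuria each take £580,000.

Teodor receives £580,000.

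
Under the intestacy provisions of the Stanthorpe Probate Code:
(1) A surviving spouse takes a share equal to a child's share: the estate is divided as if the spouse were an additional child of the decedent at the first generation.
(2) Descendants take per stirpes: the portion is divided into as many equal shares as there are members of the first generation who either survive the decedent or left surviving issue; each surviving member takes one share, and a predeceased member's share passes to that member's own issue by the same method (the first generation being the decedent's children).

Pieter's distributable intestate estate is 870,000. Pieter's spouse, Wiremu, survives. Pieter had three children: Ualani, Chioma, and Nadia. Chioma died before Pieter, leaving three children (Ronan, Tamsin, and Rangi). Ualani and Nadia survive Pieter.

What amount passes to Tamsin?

The spouse counts as an additional share at the children's level, so there are 4 primary shares of 217,500. Wiremu takes one such share (217,500).
The children's combined portion (652,500) is divided into 3 shares of 217,500: Ualani and Nadia each take 217,500; Chioma's 217,500 share passes to Chioma's issue.
Chioma's share (217,500) is divided into 3 shares of 72,500: Ronan, Tamsin, and Rangi each take 72,500.

Tamsin receives 72,500.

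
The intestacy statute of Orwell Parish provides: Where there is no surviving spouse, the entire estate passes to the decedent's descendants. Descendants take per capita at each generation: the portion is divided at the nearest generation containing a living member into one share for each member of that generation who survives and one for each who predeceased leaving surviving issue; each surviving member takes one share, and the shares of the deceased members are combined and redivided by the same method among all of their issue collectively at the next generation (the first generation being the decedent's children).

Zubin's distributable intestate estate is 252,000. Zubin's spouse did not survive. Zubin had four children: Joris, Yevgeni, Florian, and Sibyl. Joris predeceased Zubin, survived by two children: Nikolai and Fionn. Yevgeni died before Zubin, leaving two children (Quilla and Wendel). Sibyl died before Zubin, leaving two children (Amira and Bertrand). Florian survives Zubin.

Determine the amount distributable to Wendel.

The entire 252,000 passes to the descendants.
That amount (252,000) is divided at the children's generation into 4 shares of 63,000. Florian takes 63,000. The 3 shares of the deceased (Joris, Yevgeni, and Sibyl) are combined into a pool of 189,000.
That pool (189,000) is divided at the grandchildren's generation equally among Nikolai, Fionn, Quilla, Wendel, Amira, and Bertrand: 31,500 each.

Wendel receives 31,500.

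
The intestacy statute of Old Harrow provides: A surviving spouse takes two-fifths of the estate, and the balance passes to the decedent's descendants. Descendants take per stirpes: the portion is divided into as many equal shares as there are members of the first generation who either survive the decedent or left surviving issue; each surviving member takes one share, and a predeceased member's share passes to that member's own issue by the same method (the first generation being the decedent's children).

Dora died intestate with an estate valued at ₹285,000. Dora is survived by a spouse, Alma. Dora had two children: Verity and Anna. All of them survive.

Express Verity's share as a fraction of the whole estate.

Verity receives 3/10 of the estate.

Alma takes two-fifths of ₹285,000 = ₹114,000. The remaining ₹171,000 passes to the descendants.
The descendants' portion (₹171,000) is divided into 2 shares of ₹85,500: Verity and Anna each take ₹85,500.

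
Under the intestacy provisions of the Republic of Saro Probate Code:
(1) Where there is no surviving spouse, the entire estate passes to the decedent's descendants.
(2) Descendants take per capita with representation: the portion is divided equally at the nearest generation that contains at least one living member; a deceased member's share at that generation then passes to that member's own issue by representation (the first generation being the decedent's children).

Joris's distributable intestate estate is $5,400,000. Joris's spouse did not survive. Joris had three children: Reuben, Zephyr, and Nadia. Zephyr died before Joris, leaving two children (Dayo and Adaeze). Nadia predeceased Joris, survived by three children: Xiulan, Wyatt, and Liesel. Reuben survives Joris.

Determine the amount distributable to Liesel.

Liesel receives $600,000.

The entire $5,400,000 passes to the descendants.
That amount ($5,400,000) is divided into 3 shares of $1,800,000: Reuben takes $1,800,000; Zephyr's $1,800,000 share passes to Zephyr's issue; Nadia's $1,800,000 share passes to Nadia's issue.
Zephyr's share ($1,800,000) is divided into 2 shares of $900,000: Dayo and Adaeze each take $900,000.
Nadia's share ($1,800,000) is divided into 3 shares of $600,000: Xiulan, Wyatt, and Liesel each take $600,000.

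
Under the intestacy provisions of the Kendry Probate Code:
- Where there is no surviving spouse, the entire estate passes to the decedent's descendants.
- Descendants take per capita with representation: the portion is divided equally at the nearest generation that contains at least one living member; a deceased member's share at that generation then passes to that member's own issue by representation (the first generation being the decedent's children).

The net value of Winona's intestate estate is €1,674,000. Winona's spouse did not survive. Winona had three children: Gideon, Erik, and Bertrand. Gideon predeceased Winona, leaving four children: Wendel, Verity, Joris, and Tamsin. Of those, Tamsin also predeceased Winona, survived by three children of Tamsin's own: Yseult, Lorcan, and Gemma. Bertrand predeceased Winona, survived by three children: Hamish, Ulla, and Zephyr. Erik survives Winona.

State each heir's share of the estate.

Wendel: €139,500; Verity: €139,500; Joris: €139,500; Yseult: €46,500; Lorcan: €46,500; Gemma: €46,500; Erik: €558,000; Hamish: €186,000; Ulla: €186,000; Zephyr: €186,000

The entire €1,674,000 passes to the descendants.
That amount (€1,674,000) is divided into 3 shares of €558,000: Erik takes €558,000; Gideon's €558,000 share passes to Gideon's issue; Bertrand's €558,000 share passes to Bertrand's issue.
Gideon's share (€558,000) is divided into 4 shares of €139,500: Wendel, Verity, and Joris each take €139,500; Tamsin's €139,500 share passes to Tamsin's issue.
Tamsin's share (€139,500) is divided into 3 shares of €46,500: Yseult, Lorcan, and Gemma each take €46,500.
Bertrand's share (€558,000) is divided into 3 shares of €186,000: Hamish, Ulla, and Zephyr each take €186,000.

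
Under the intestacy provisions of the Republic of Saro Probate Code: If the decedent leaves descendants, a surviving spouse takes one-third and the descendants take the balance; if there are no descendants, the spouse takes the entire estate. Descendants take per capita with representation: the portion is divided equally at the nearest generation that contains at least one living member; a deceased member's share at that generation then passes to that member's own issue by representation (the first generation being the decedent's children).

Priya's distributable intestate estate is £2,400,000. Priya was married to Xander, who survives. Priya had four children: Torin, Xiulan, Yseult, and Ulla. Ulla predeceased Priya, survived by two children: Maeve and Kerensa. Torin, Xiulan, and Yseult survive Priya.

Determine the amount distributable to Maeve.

Xander takes one-third of £2,400,000 = £800,000. The remaining £1,600,000 passes to the descendants.
The descendants' portion (£1,600,000) is divided into 4 shares of £400,000: Torin, Xiulan, and Yseult each take £400,000; Ulla's £400,000 share passes to Ulla's issue.
Ulla's share (£400,000) is divided into 2 shares of £200,000: Maeve and Kerensa each take £200,000.

Maeve receives £200,000.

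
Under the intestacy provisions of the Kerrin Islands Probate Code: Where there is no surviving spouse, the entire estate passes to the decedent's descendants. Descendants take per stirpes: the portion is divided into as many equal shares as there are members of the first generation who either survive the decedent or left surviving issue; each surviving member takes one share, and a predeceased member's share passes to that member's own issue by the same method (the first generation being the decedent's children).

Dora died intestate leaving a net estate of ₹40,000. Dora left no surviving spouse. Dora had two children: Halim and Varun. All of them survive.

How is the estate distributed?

The entire ₹40,000 passes to the descendants.
That amount (₹40,000) is divided into 2 shares of ₹20,000: Halim and Varun each take ₹20,000.

Halim: ₹20,000; Varun: ₹20,000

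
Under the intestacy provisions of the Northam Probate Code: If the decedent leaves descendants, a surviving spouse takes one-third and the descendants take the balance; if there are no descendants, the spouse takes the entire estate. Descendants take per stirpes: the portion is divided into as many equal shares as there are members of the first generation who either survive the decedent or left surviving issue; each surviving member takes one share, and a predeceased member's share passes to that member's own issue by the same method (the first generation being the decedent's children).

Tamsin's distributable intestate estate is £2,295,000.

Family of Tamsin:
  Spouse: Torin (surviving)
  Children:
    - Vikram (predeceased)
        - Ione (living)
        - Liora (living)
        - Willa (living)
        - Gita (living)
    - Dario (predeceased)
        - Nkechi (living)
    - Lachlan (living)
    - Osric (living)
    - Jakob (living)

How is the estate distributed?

Torin takes one-third of £2,295,000 = £765,000. The remaining £1,530,000 passes to the descendants.
The descendants' portion (£1,530,000) is divided into 5 shares of £306,000: Lachlan, Osric, and Jakob each take £306,000; Vikram's £306,000 share passes to Vikram's issue; Dario's £306,000 share passes to Dario's issue.
Vikram's share (£306,000) is divided into 4 shares of £76,500: Ione, Liora, Willa, and Gita each take £76,500.
Dario's share (£306,000) passes entirely to Nkechi.

Torin: £765,000; Ione: £76,500; Liora: £76,500; Willa: £76,500; Gita: £76,500; Nkechi: £306,000; Lachlan: £306,000; Osric: £306,000; Jakob: £306,000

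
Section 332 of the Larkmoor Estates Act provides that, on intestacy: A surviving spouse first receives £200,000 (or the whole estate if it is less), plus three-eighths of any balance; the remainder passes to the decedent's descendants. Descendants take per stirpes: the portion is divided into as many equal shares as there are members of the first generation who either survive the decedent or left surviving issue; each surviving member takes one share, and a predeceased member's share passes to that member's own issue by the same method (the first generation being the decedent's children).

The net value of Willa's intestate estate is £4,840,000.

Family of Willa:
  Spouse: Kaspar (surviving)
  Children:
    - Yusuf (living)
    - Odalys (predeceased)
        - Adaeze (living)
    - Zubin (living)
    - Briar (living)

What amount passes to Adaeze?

Adaeze receives £725,000.

Kaspar first takes £200,000, leaving a balance of £4,640,000. Kaspar then takes three-eighths of the balance (£1,740,000), for a total of £1,940,000. The remaining £2,900,000 passes to the descendants.
The descendants' portion (£2,900,000) is divided into 4 shares of £725,000: Yusuf, Zubin, and Briar each take £725,000; Odalys's £725,000 share passes to Odalys's issue.
Odalys's share (£725,000) passes entirely to Adaeze.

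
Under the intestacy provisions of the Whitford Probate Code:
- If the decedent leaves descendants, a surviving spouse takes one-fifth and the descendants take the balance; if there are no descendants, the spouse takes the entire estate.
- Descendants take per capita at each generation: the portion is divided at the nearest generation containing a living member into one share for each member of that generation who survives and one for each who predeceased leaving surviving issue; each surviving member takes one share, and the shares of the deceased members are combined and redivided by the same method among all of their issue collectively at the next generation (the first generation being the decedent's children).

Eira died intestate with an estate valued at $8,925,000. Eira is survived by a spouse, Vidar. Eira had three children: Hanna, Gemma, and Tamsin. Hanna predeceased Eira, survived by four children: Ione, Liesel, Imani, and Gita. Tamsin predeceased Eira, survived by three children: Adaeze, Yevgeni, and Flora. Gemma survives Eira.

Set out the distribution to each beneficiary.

Vidar takes one-fifth of $8,925,000 = $1,785,000. The remaining $7,140,000 passes to the descendants.
The descendants' portion ($7,140,000) is divided at the children's generation into 3 shares of $2,380,000. Gemma takes $2,380,000. The 2 shares of the deceased (Hanna and Tamsin) are combined into a pool of $4,760,000.
That pool ($4,760,000) is divided at the grandchildren's generation equally among Ione, Liesel, Imani, Gita, Adaeze, Yevgeni, and Flora: $680,000 each.

Vidar: $1,785,000; Ione: $680,000; Liesel: $680,000; Imani: $680,000; Gita: $680,000; Gemma: $2,380,000; Adaeze: $680,000; Yevgeni: $680,000; Flora: $680,000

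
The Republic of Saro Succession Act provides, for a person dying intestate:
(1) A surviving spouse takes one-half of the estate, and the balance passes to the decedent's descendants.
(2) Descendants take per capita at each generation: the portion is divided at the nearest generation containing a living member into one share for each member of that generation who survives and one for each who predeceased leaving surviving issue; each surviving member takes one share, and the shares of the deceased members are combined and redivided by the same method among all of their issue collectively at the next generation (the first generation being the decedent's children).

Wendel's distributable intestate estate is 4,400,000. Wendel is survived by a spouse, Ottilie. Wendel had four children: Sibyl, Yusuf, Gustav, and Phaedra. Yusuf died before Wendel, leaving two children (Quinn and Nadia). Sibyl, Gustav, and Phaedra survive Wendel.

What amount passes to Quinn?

Quinn receives 275,000.

Ottilie takes one-half of 4,400,000 = 2,200,000. The remaining 2,200,000 passes to the descendants.
The descendants' portion (2,200,000) is divided at the children's generation into 4 shares of 550,000. Sibyl, Gustav, and Phaedra each take 550,000. The remaining share for the deceased Yusuf (550,000) is carried to the next generation.
That pool (550,000) is divided at the grandchildren's generation equally among Quinn and Nadia: 275,000 each.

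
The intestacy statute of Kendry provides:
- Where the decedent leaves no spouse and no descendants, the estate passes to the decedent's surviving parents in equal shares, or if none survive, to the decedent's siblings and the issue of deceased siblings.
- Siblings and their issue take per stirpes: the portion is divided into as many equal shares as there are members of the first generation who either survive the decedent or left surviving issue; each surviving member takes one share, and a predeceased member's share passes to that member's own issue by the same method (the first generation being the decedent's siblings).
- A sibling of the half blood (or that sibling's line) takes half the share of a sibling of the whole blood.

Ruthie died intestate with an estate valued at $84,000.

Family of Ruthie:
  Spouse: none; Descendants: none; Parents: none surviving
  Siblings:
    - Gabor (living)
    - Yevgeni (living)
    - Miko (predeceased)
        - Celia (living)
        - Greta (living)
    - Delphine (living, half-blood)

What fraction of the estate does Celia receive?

Celia receives 1/7 of the estate.

The entire $84,000 passes to the siblings and their issue.
Counting each half-blood sibling's line as half a unit, there are 7/2 units in $84,000, so one unit is $24,000. Whole-blood lines (Gabor, Yevgeni, and Miko) take $24,000 each; half-blood lines (Delphine) take $12,000 each.
Miko's share ($24,000) is divided into 2 shares of $12,000: Celia and Greta each take $12,000.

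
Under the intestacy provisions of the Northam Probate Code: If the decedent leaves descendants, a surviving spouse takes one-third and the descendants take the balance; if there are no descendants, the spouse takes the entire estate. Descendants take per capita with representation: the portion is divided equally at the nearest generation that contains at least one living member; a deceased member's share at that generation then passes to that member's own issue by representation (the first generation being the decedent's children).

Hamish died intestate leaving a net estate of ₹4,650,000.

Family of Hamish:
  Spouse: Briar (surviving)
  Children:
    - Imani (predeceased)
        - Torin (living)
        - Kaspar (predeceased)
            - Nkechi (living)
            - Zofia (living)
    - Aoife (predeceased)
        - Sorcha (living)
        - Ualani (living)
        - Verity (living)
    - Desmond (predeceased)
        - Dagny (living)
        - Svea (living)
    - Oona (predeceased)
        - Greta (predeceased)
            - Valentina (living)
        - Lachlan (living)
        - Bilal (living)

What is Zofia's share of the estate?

Zofia receives ₹155,000.

Briar takes one-third of ₹4,650,000 = ₹1,550,000. The remaining ₹3,100,000 passes to the descendants.
No child survives, so the initial division is made at the grandchildren's generation.
The descendants' portion (₹3,100,000) is divided into 10 shares of ₹310,000: Torin, Sorcha, Ualani, Verity, Dagny, Svea, Lachlan, and Bilal each take ₹310,000; Kaspar's ₹310,000 share passes to Kaspar's issue; Greta's ₹310,000 share passes to Greta's issue.
Kaspar's share (₹310,000) is divided into 2 shares of ₹155,000: Nkechi and Zofia each take ₹155,000.
Greta's share (₹310,000) passes entirely to Valentina.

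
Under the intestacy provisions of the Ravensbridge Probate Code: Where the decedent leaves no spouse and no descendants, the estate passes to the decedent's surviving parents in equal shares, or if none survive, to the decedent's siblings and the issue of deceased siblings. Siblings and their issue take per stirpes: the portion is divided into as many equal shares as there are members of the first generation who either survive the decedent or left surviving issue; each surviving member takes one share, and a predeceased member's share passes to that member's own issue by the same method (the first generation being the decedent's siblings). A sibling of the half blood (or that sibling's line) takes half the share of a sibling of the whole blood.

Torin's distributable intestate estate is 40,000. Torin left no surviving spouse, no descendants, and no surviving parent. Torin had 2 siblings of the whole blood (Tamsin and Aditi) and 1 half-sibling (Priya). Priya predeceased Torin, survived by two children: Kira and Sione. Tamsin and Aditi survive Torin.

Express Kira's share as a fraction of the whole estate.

Kira receives 1/10 of the estate.

The entire 40,000 passes to the siblings and their issue.
Counting each half-blood sibling's line as half a unit, there are 5/2 units in 40,000, so one unit is 16,000. Whole-blood lines (Tamsin and Aditi) take 16,000 each; half-blood lines (Priya) take 8,000 each.
Priya's share (8,000) is divided into 2 shares of 4,000: Kira and Sione each take 4,000.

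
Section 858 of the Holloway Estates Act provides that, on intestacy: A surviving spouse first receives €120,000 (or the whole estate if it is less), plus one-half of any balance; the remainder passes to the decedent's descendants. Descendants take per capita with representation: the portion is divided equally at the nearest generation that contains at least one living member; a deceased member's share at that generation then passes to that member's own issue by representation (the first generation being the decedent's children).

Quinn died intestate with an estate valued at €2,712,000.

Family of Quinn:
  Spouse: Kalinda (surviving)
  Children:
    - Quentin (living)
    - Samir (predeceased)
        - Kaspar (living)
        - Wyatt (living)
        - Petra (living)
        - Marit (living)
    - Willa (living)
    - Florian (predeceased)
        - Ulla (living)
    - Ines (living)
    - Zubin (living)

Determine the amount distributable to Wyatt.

Wyatt receives €54,000.

Kalinda first takes €120,000, leaving a balance of €2,592,000. Kalinda then takes one-half of the balance (€1,296,000), for a total of €1,416,000. The remaining €1,296,000 passes to the descendants.
The descendants' portion (€1,296,000) is divided into 6 shares of €216,000: Quentin, Willa, Ines, and Zubin each take €216,000; Samir's €216,000 share passes to Samir's issue; Florian's €216,000 share passes to Florian's issue.
Samir's share (€216,000) is divided into 4 shares of €54,000: Kaspar, Wyatt, Petra, and Marit each take €54,000.
Florian's share (€216,000) passes entirely to Ulla.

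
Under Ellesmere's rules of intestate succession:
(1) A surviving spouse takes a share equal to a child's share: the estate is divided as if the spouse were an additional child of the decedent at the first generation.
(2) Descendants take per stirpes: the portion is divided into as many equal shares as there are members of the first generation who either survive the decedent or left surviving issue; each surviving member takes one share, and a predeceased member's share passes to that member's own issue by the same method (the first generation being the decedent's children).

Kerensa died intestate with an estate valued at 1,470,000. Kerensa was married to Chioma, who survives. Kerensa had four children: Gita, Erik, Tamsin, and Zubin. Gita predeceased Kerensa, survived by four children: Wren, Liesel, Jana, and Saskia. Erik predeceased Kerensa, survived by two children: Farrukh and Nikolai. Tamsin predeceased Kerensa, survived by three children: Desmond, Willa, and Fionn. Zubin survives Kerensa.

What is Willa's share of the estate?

The spouse counts as an additional share at the children's level, so there are 5 primary shares of 294,000. Chioma takes one such share (294,000).
The children's combined portion (1,176,000) is divided into 4 shares of 294,000: Zubin takes 294,000; Gita's 294,000 share passes to Gita's issue; Erik's 294,000 share passes to Erik's issue; Tamsin's 294,000 share passes to Tamsin's issue.
Gita's share (294,000) is divided into 4 shares of 73,500: Wren, Liesel, Jana, and Saskia each take 73,500.
Erik's share (294,000) is divided into 2 shares of 147,000: Farrukh and Nikolai each take 147,000.
Tamsin's share (294,000) is divided into 3 shares of 98,000: Desmond, Willa, and Fionn each take 98,000.

Willa receives 98,000.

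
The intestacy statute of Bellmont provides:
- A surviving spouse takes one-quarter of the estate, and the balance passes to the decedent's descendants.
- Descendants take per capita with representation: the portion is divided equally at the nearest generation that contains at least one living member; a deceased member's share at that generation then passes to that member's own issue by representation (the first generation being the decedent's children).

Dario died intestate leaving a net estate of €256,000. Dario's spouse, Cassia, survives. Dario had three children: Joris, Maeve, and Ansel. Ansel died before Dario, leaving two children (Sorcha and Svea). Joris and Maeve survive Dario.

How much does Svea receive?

Svea receives €32,000.

Cassia takes one-quarter of €256,000 = €64,000. The remaining €192,000 passes to the descendants.
The descendants' portion (€192,000) is divided into 3 shares of €64,000: Joris and Maeve each take €64,000; Ansel's €64,000 share passes to Ansel's issue.
Ansel's share (€64,000) is divided into 2 shares of €32,000: Sorcha and Svea each take €32,000.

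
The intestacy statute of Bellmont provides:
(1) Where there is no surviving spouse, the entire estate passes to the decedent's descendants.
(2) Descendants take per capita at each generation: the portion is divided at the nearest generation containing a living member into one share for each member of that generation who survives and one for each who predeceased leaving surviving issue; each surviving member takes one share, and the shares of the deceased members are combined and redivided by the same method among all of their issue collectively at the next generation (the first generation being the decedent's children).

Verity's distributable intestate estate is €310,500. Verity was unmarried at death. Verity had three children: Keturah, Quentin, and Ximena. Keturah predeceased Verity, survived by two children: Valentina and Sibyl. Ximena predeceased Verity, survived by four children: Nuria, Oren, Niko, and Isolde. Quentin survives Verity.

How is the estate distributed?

The entire €310,500 passes to the descendants.
That amount (€310,500) is divided at the children's generation into 3 shares of €103,500. Quentin takes €103,500. The 2 shares of the deceased (Keturah and Ximena) are combined into a pool of €207,000.
That pool (€207,000) is divided at the grandchildren's generation equally among Valentina, Sibyl, Nuria, Oren, Niko, and Isolde: €34,500 each.

Valentina: €34,500; Sibyl: €34,500; Quentin: €103,500; Nuria: €34,500; Oren: €34,500; Niko: €34,500; Isolde: €34,500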